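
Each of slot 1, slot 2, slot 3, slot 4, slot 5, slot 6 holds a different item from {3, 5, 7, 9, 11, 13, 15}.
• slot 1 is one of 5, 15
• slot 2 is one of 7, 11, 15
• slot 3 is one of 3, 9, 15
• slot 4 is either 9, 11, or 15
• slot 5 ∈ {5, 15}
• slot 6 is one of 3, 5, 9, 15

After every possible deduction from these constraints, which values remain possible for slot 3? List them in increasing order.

Among the 6 variables, 7 fits only slot 2 (and all 6 values in {3, 5, 7, 9, 11, 15} must be used), so slot 2 = 7.
The 5 still-open variables together cover exactly {3, 5, 9, 11, 15} — 5 values for 5 variables — and 11 appears only in slot 4's list, so slot 4 = 11.
slot 1 and slot 5 share exactly the 2 values {5, 15}; by pigeonhole those values go to them, so strike 5, 15 from slot 3, slot 6.
No further eliminations apply; slot 3 can still be any of 3, 9.

3, 9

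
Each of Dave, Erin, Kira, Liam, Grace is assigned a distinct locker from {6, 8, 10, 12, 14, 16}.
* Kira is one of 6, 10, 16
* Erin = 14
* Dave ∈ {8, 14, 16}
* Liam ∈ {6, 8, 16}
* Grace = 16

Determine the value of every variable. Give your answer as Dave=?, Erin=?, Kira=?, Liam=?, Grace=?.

Erin's domain is down to {14}, so Erin = 14. Remove 14 from Dave.
That leaves Grace = 16. So Dave, Kira, Liam can't be 16.
Dave has just one choice, so Dave = 8. Eliminate 8 elsewhere: Liam.
Liam's domain is down to {6}, so Liam = 6. So Kira can't be 6.
Kira must be 10 (only option left).

Dave=8, Erin=14, Kira=10, Liam=6, Grace=16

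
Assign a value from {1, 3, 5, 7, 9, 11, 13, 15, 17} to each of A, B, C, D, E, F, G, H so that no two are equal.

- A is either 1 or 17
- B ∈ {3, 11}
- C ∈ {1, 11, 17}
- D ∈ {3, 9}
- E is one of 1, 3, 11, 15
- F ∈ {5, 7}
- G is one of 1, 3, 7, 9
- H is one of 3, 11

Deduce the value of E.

15

The 8 variables together cover exactly {1, 3, 5, 7, 9, 11, 15, 17} — 8 values for 8 variables — and 5 appears only in F's list, so F = 5.
Among the 7 still-open variables, 7 fits only G (and all 7 values in {1, 3, 7, 9, 11, 15, 17} must be used), so G = 7.
The 6 still-open variables draw from only 6 values {1, 3, 9, 11, 15, 17}, so each is used; only D can be 9, hence D = 9.
The 5 still-open variables draw from only 5 values {1, 3, 11, 15, 17}, so each is used; only E can be 15, hence E = 15.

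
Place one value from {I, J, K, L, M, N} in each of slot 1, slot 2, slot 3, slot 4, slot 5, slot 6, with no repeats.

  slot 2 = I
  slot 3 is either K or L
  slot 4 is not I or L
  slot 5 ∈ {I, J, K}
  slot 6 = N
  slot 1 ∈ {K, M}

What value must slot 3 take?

slot 2 must be I (only option left). Eliminate I elsewhere: slot 5.
slot 6's domain is down to {N}, so slot 6 = N. Remove N from slot 4.
Among the 4 still-open variables, L fits only slot 3 (and all 4 values in {J, K, L, M} must be used), so slot 3 = L.

L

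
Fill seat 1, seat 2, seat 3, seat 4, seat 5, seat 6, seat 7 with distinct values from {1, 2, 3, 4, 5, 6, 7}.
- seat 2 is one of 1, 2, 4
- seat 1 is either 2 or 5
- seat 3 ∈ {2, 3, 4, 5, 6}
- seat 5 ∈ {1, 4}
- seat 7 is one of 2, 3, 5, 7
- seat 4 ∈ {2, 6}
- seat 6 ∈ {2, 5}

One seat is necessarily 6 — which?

The 7 variables together cover exactly {1, 2, 3, 4, 5, 6, 7} — 7 values for 7 variables — and 7 appears only in seat 7's list, so seat 7 = 7.
The 6 still-open variables draw from only 6 values {1, 2, 3, 4, 5, 6}, so each is used; only seat 3 can be 3, hence seat 3 = 3.
Among the 5 still-open variables, 6 fits only seat 4 (and all 5 values in {1, 2, 4, 5, 6} must be used), so seat 4 = 6.

seat 4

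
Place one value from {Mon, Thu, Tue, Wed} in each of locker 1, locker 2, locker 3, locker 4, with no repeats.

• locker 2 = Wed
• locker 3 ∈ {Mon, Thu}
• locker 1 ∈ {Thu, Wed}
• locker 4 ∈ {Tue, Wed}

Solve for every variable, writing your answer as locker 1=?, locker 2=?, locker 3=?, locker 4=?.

locker 2 has just one choice, so locker 2 = Wed. Remove Wed from locker 1, locker 4.
locker 4's domain is down to {Tue}, so locker 4 = Tue.
locker 1 must be Thu (only option left). Eliminate Thu elsewhere: locker 3.
That leaves locker 3 = Mon.

locker 1=Thu, locker 2=Wed, locker 3=Mon, locker 4=Tue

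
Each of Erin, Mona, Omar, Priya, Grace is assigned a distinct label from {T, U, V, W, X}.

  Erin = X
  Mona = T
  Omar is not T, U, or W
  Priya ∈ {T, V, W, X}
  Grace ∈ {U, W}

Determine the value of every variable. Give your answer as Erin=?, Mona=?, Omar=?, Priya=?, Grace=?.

Erin has just one choice, so Erin = X. So Omar, Priya can't be X.
Mona must be T (only option left). Eliminate T elsewhere: Priya.
That leaves Omar = V. So Priya can't be V.
Priya's domain is down to {W}, so Priya = W. Remove W from Grace.
Grace must be U (only option left).

Erin=X, Mona=T, Omar=V, Priya=W, Grace=U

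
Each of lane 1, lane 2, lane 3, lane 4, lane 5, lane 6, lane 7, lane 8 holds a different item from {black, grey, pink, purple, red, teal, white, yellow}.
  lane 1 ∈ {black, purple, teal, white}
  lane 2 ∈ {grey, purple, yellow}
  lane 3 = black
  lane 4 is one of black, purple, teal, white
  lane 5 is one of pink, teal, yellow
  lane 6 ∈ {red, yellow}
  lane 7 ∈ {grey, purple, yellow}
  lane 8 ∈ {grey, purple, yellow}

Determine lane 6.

lane 3 must be black (only option left). Strike black from lane 1, lane 4.
Among the 7 still-open variables, pink fits only lane 5 (and all 7 values in {grey, pink, purple, red, teal, white, yellow} must be used), so lane 5 = pink.
The 6 still-open variables draw from only 6 values {grey, purple, red, teal, white, yellow}, so each is used; only lane 6 can be red, hence lane 6 = red.

red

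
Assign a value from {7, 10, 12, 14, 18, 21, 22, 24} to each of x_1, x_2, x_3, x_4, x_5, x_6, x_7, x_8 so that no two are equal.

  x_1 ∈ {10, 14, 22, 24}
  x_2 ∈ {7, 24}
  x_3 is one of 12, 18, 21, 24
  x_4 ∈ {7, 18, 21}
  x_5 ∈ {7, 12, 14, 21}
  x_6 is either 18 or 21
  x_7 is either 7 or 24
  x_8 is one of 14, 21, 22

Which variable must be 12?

x_3

Among the 8 variables, 10 fits only x_1 (and all 8 values in {7, 10, 12, 14, 18, 21, 22, 24} must be used), so x_1 = 10.
The 7 still-open variables draw from only 7 values {7, 12, 14, 18, 21, 22, 24}, so each is used; only x_8 can be 22, hence x_8 = 22.
The 6 still-open variables draw from only 6 values {7, 12, 14, 18, 21, 24}, so each is used; only x_5 can be 14, hence x_5 = 14.
The 5 still-open variables draw from only 5 values {7, 12, 18, 21, 24}, so each is used; only x_3 can be 12, hence x_3 = 12.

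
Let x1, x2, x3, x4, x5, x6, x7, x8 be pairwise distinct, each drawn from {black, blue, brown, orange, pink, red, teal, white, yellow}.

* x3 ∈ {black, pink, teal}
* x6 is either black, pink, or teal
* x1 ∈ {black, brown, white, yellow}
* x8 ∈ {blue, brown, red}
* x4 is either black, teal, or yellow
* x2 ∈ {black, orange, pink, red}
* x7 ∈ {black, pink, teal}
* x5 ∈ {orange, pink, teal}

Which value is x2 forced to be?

red

x3, x6, x7 between them cover only {black, pink, teal} — a naked triple. Remove those values from x1, x2, x4, x5.
x4 must be yellow (only option left). Remove yellow from x1.
x5 has just one choice, so x5 = orange. Remove orange from x2.
So x2 = red.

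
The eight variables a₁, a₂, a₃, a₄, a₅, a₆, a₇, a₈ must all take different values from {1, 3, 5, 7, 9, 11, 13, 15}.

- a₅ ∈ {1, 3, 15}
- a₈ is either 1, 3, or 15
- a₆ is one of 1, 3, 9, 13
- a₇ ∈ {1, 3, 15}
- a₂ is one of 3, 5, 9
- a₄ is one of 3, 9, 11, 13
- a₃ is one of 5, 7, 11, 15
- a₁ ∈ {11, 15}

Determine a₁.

The 8 variables together cover exactly {1, 3, 5, 7, 9, 11, 13, 15} — 8 values for 8 variables — and 7 appears only in a₃'s list, so a₃ = 7.
Among the 7 still-open variables, 5 fits only a₂ (and all 7 values in {1, 3, 5, 9, 11, 13, 15} must be used), so a₂ = 5.
The 3 variables a₅, a₇, a₈ are confined to {1, 3, 15}, which locks those values in; drop them from a₁, a₄, a₆.
So a₁ = 11.

11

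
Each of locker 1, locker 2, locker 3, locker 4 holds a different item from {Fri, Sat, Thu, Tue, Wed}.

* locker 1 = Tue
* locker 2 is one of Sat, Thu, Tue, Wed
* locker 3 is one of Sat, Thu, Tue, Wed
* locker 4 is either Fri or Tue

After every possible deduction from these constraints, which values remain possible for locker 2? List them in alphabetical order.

Sat, Thu, Wed

locker 1's domain is down to {Tue}, so locker 1 = Tue. So locker 2, locker 3, locker 4 can't be Tue.
That leaves locker 4 = Fri.
No further eliminations apply; locker 2 can still be any of Sat, Thu, Wed.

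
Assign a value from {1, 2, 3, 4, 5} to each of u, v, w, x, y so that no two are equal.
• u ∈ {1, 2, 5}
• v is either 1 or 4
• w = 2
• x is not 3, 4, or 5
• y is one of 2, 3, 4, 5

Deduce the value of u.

5

w must be 2 (only option left). Strike 2 from u, x, y.
x must be 1 (only option left). Eliminate 1 elsewhere: u, v.
So u = 5.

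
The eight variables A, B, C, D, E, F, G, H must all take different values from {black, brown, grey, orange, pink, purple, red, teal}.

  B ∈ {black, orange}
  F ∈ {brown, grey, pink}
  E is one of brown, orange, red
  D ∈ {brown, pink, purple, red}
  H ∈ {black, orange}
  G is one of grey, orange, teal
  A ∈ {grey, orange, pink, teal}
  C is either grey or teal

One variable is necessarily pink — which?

Among the 8 variables, purple fits only D (and all 8 values in {black, brown, grey, orange, pink, purple, red, teal} must be used), so D = purple.
The 7 still-open variables draw from only 7 values {black, brown, grey, orange, pink, red, teal}, so each is used; only E can be red, hence E = red.
The 6 still-open variables together cover exactly {black, brown, grey, orange, pink, teal} — 6 values for 6 variables — and brown appears only in F's list, so F = brown.
The 5 still-open variables together cover exactly {black, grey, orange, pink, teal} — 5 values for 5 variables — and pink appears only in A's list, so A = pink.

A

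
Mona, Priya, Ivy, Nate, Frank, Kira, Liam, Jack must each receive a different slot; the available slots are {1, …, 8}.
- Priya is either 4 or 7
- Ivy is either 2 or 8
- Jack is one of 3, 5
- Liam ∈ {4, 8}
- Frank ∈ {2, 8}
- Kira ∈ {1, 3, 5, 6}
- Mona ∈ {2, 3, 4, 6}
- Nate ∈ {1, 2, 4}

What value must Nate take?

1

Among the 8 variables, 7 fits only Priya (and all 8 values in {1, 2, 3, 4, 5, 6, 7, 8} must be used), so Priya = 7.
The 2 variables Ivy and Frank are confined to {2, 8}, which locks those values in; drop them from Mona, Nate, Liam.
Liam's domain is down to {4}, so Liam = 4. Eliminate 4 elsewhere: Mona, Nate.
So Nate = 1.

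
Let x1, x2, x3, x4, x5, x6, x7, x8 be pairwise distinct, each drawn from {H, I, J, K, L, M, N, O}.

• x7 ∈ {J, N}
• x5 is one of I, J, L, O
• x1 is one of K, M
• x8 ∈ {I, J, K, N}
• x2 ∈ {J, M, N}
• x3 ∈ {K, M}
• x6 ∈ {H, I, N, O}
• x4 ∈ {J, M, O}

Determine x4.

Among the 8 variables, H fits only x6 (and all 8 values in {H, I, J, K, L, M, N, O} must be used), so x6 = H.
The 7 still-open variables together cover exactly {I, J, K, L, M, N, O} — 7 values for 7 variables — and L appears only in x5's list, so x5 = L.
Among the 6 still-open variables, I fits only x8 (and all 6 values in {I, J, K, M, N, O} must be used), so x8 = I.
Among the 5 still-open variables, O fits only x4 (and all 5 values in {J, K, M, N, O} must be used), so x4 = O.

O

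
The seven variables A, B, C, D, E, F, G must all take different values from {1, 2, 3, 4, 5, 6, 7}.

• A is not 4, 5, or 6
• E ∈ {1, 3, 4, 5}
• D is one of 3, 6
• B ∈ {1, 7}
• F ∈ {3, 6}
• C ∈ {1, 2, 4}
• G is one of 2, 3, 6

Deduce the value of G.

2

The 7 variables draw from only 7 values {1, 2, 3, 4, 5, 6, 7}, so each is used; only E can be 5, hence E = 5.
The 6 still-open variables together cover exactly {1, 2, 3, 4, 6, 7} — 6 values for 6 variables — and 4 appears only in C's list, so C = 4.
D and F between them cover only {3, 6} — a naked pair. Remove those values from A, G.
So G = 2.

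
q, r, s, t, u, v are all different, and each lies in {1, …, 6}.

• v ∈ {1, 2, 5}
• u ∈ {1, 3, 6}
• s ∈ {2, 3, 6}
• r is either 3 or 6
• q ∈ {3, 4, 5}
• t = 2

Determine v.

t must be 2 (only option left). Strike 2 from s, v.
The 5 still-open variables draw from only 5 values {1, 3, 4, 5, 6}, so each is used; only q can be 4, hence q = 4.
Among the 4 still-open variables, 5 fits only v (and all 4 values in {1, 3, 5, 6} must be used), so v = 5.

5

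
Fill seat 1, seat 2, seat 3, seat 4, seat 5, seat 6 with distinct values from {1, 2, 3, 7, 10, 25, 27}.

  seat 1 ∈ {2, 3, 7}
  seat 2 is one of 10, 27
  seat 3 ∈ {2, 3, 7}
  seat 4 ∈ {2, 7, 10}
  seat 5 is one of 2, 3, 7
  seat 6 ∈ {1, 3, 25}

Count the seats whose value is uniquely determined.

The 3 variables seat 1, seat 3, seat 5 are confined to {2, 3, 7}, which locks those values in; drop them from seat 4, seat 6.
seat 4 must be 10 (only option left). So seat 2 can't be 10.
seat 2 must be 27 (only option left).
Determined: seat 2=27, seat 4=10. The other seats each still have more than one consistent value. That makes 2.

2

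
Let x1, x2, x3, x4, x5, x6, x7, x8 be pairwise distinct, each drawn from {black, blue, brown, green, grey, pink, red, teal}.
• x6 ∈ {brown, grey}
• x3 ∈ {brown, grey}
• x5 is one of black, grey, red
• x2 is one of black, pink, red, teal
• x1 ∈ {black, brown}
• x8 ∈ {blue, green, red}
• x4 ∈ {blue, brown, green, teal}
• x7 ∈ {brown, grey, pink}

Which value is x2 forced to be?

teal

x3 and x6 between them cover only {brown, grey} — a naked pair. Remove those values from x1, x4, x5, x7.
That leaves x1 = black. Strike black from x2, x5.
x5 must be red (only option left). Strike red from x2, x8.
That leaves x7 = pink. Remove pink from x2.
So x2 = teal.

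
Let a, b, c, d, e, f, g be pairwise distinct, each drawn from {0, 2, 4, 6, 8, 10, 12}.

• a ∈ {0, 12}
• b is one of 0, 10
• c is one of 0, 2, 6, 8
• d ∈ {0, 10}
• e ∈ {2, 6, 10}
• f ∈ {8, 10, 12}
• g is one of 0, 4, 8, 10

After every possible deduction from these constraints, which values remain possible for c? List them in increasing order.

2, 6

Among the 7 variables, 4 fits only g (and all 7 values in {0, 2, 4, 6, 8, 10, 12} must be used), so g = 4.
b and d between them cover only {0, 10} — a naked pair. Remove those values from a, c, e, f.
a has just one choice, so a = 12. So f can't be 12.
That leaves f = 8. Eliminate 8 elsewhere: c.
No further eliminations apply; c can still be any of 2, 6.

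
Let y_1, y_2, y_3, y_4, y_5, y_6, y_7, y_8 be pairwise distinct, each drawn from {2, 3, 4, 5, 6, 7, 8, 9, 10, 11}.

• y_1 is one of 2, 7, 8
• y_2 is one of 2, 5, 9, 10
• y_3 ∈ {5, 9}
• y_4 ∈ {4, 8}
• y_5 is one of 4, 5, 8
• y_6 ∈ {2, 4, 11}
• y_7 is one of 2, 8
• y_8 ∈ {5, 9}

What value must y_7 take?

The 8 variables draw from only 8 values {2, 4, 5, 7, 8, 9, 10, 11}, so each is used; only y_1 can be 7, hence y_1 = 7.
Among the 7 still-open variables, 10 fits only y_2 (and all 7 values in {2, 4, 5, 8, 9, 10, 11} must be used), so y_2 = 10.
The 6 still-open variables together cover exactly {2, 4, 5, 8, 9, 11} — 6 values for 6 variables — and 11 appears only in y_6's list, so y_6 = 11.
The 5 still-open variables together cover exactly {2, 4, 5, 8, 9} — 5 values for 5 variables — and 2 appears only in y_7's list, so y_7 = 2.

2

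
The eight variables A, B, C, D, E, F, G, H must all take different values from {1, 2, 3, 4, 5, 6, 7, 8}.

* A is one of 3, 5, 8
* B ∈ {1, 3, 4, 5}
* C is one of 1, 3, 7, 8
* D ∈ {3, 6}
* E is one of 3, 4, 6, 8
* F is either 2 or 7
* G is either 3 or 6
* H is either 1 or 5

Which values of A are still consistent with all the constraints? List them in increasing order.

5, 8

Among the 8 variables, 2 fits only F (and all 8 values in {1, 2, 3, 4, 5, 6, 7, 8} must be used), so F = 2.
The 7 still-open variables together cover exactly {1, 3, 4, 5, 6, 7, 8} — 7 values for 7 variables — and 7 appears only in C's list, so C = 7.
D and G between them cover only {3, 6} — a naked pair. Remove those values from A, B, E.
No further eliminations apply; A can still be any of 5, 8.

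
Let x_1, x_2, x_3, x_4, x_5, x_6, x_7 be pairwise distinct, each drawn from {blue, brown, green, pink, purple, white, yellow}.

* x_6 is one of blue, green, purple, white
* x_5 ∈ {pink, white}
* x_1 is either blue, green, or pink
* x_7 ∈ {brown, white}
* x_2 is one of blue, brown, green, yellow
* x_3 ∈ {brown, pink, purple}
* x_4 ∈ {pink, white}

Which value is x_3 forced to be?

purple

The 7 variables draw from only 7 values {blue, brown, green, pink, purple, white, yellow}, so each is used; only x_2 can be yellow, hence x_2 = yellow.
x_4 and x_5 share exactly the 2 values {pink, white}; by pigeonhole those values go to them, so strike pink, white from x_1, x_3, x_6, x_7.
x_7's domain is down to {brown}, so x_7 = brown. Eliminate brown elsewhere: x_3.
So x_3 = purple.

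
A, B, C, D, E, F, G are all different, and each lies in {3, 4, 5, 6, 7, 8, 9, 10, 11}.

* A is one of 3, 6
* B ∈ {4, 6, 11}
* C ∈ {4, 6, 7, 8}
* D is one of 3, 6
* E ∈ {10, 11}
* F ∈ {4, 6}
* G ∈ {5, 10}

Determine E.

A and D share exactly the 2 values {3, 6}; by pigeonhole those values go to them, so strike 3, 6 from B, C, F.
F has just one choice, so F = 4. Strike 4 from B, C.
B must be 11 (only option left). So E can't be 11.
So E = 10.

10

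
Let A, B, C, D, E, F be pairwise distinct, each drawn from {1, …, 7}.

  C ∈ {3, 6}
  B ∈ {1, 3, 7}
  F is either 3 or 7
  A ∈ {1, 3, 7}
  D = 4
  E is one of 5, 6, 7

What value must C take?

6

D must be 4 (only option left).
Among the 5 still-open variables, 5 fits only E (and all 5 values in {1, 3, 5, 6, 7} must be used), so E = 5.
The 4 still-open variables together cover exactly {1, 3, 6, 7} — 4 values for 4 variables — and 6 appears only in C's list, so C = 6.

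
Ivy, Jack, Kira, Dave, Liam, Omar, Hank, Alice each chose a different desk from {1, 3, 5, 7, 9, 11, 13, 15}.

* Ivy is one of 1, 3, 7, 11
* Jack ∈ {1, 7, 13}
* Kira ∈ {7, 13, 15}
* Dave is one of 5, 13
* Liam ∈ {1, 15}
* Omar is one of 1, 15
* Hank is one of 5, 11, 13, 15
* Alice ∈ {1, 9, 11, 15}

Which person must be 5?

Dave

The 8 variables draw from only 8 values {1, 3, 5, 7, 9, 11, 13, 15}, so each is used; only Ivy can be 3, hence Ivy = 3.
Among the 7 still-open variables, 9 fits only Alice (and all 7 values in {1, 5, 7, 9, 11, 13, 15} must be used), so Alice = 9.
Among the 6 still-open variables, 11 fits only Hank (and all 6 values in {1, 5, 7, 11, 13, 15} must be used), so Hank = 11.
The 5 still-open variables draw from only 5 values {1, 5, 7, 13, 15}, so each is used; only Dave can be 5, hence Dave = 5.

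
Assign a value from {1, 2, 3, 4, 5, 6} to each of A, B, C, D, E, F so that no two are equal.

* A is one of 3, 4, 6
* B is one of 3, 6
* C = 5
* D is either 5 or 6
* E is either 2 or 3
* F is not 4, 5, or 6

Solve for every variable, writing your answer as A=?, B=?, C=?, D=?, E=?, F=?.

C's domain is down to {5}, so C = 5. Eliminate 5 elsewhere: D.
D must be 6 (only option left). Eliminate 6 elsewhere: A, B.
B's domain is down to {3}, so B = 3. Eliminate 3 elsewhere: A, E, F.
E has just one choice, so E = 2. Eliminate 2 elsewhere: F.
F must be 1 (only option left).
A's domain is down to {4}, so A = 4.

A=4, B=3, C=5, D=6, E=2, F=1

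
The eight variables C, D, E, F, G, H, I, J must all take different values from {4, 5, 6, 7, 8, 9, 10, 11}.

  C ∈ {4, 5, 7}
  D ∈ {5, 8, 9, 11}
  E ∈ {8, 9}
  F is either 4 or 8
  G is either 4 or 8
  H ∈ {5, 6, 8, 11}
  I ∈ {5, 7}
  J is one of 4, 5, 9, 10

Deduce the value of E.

9

The 8 variables together cover exactly {4, 5, 6, 7, 8, 9, 10, 11} — 8 values for 8 variables — and 6 appears only in H's list, so H = 6.
The 7 still-open variables draw from only 7 values {4, 5, 7, 8, 9, 10, 11}, so each is used; only J can be 10, hence J = 10.
The 6 still-open variables draw from only 6 values {4, 5, 7, 8, 9, 11}, so each is used; only D can be 11, hence D = 11.
Among the 5 still-open variables, 9 fits only E (and all 5 values in {4, 5, 7, 8, 9} must be used), so E = 9.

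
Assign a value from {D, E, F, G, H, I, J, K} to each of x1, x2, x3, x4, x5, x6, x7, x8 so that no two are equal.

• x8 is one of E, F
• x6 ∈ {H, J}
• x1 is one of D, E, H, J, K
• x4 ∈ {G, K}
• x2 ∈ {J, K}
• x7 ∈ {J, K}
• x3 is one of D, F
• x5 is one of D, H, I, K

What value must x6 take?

Among the 8 variables, G fits only x4 (and all 8 values in {D, E, F, G, H, I, J, K} must be used), so x4 = G.
Among the 7 still-open variables, I fits only x5 (and all 7 values in {D, E, F, H, I, J, K} must be used), so x5 = I.
The 2 variables x2 and x7 are confined to {J, K}, which locks those values in; drop them from x1, x6.
So x6 = H.

H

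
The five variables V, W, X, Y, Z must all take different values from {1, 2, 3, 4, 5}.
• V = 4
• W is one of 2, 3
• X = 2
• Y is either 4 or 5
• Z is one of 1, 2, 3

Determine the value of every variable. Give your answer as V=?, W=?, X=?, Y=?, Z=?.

V=4, W=3, X=2, Y=5, Z=1

V has just one choice, so V = 4. Eliminate 4 elsewhere: Y.
That leaves X = 2. So W, Z can't be 2.
Y's domain is down to {5}, so Y = 5.
That leaves W = 3. Remove 3 from Z.
That leaves Z = 1.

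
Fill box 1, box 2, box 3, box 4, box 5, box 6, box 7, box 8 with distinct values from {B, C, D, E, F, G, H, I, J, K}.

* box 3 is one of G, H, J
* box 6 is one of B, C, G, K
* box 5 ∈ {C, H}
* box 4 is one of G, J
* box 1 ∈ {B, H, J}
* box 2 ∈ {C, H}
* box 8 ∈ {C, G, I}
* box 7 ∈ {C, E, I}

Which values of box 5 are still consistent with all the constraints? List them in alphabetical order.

The 8 variables draw from only 8 values {B, C, E, G, H, I, J, K}, so each is used; only box 7 can be E, hence box 7 = E.
The 7 still-open variables draw from only 7 values {B, C, G, H, I, J, K}, so each is used; only box 8 can be I, hence box 8 = I.
The 6 still-open variables together cover exactly {B, C, G, H, J, K} — 6 values for 6 variables — and K appears only in box 6's list, so box 6 = K.
The 5 still-open variables draw from only 5 values {B, C, G, H, J}, so each is used; only box 1 can be B, hence box 1 = B.
The 2 variables box 2 and box 5 are confined to {C, H}, which locks those values in; drop them from box 3.
No further eliminations apply; box 5 can still be any of C, H.

C, H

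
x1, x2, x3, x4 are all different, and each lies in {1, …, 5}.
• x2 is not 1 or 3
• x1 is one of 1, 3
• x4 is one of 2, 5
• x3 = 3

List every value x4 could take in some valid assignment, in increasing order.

2, 5

x3 must be 3 (only option left). Strike 3 from x1.
That leaves x1 = 1.
No further eliminations apply; x4 can still be any of 2, 5.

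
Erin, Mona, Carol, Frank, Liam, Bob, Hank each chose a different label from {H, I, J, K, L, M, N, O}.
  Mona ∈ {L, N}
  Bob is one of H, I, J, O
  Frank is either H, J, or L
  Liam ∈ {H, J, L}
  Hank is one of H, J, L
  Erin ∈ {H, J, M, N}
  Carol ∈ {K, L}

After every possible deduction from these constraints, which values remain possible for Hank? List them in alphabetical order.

The 3 variables Frank, Liam, Hank are confined to {H, J, L}, which locks those values in; drop them from Erin, Mona, Carol, Bob.
Mona must be N (only option left). Eliminate N elsewhere: Erin.
Carol must be K (only option left).
Erin's domain is down to {M}, so Erin = M.
No further eliminations apply; Hank can still be any of H, J, L.

H, J, L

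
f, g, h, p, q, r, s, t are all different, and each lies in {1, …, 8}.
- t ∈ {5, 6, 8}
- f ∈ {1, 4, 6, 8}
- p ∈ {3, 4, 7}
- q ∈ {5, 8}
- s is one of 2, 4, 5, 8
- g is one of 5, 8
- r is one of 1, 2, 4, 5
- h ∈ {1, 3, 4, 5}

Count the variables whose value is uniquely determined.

The 8 variables draw from only 8 values {1, 2, 3, 4, 5, 6, 7, 8}, so each is used; only p can be 7, hence p = 7.
The 7 still-open variables together cover exactly {1, 2, 3, 4, 5, 6, 8} — 7 values for 7 variables — and 3 appears only in h's list, so h = 3.
g and q between them cover only {5, 8} — a naked pair. Remove those values from f, r, s, t.
That leaves t = 6. Eliminate 6 elsewhere: f.
Determined: h=3, p=7, t=6. The other variables each still have more than one consistent value. That makes 3.

3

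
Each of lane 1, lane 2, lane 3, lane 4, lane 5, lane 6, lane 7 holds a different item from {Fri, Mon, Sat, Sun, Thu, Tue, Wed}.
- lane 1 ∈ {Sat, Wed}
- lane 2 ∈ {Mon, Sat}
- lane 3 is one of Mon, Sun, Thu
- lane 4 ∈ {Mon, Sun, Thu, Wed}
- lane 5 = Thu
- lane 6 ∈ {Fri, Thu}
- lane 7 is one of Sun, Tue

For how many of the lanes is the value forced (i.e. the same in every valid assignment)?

3

lane 5's domain is down to {Thu}, so lane 5 = Thu. Remove Thu from lane 3, lane 4, lane 6.
lane 6's domain is down to {Fri}, so lane 6 = Fri.
The 5 still-open variables draw from only 5 values {Mon, Sat, Sun, Tue, Wed}, so each is used; only lane 7 can be Tue, hence lane 7 = Tue.
Determined: lane 5=Thu, lane 6=Fri, lane 7=Tue. The other lanes each still have more than one consistent value. That makes 3.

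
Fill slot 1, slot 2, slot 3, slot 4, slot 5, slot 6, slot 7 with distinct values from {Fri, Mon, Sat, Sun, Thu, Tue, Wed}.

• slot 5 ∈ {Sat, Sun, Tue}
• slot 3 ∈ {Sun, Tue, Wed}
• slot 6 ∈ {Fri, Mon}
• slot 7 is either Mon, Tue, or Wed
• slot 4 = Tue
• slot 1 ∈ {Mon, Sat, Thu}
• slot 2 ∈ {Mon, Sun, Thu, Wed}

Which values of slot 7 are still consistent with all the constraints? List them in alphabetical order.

slot 4 has just one choice, so slot 4 = Tue. So slot 3, slot 5, slot 7 can't be Tue.
The 6 still-open variables together cover exactly {Fri, Mon, Sat, Sun, Thu, Wed} — 6 values for 6 variables — and Fri appears only in slot 6's list, so slot 6 = Fri.
No further eliminations apply; slot 7 can still be any of Mon, Wed.

Mon, Wed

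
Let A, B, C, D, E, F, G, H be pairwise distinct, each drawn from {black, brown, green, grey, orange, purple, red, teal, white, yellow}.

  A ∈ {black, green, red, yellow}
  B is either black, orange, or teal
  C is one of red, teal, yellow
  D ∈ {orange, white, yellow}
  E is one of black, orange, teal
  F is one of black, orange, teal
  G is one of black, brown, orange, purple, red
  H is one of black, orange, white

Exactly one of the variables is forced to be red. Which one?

The 3 variables B, E, F are confined to {black, orange, teal}, which locks those values in; drop them from A, C, D, G, H.
H must be white (only option left). Remove white from D.
D has just one choice, so D = yellow. Strike yellow from A, C.
So red goes to C.

C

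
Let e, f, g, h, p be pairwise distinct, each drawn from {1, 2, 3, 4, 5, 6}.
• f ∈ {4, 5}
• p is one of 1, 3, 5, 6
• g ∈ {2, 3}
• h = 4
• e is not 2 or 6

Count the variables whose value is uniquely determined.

2

h has just one choice, so h = 4. Strike 4 from e, f.
f's domain is down to {5}, so f = 5. Strike 5 from e, p.
Determined: f=5, h=4. The other variables each still have more than one consistent value. That makes 2.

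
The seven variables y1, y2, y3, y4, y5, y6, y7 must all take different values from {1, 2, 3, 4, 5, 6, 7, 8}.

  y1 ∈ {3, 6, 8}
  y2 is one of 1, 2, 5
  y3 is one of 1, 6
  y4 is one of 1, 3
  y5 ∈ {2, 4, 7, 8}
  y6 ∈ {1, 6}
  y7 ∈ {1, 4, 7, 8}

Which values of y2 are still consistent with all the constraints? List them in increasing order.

2, 5

y3 and y6 share exactly the 2 values {1, 6}; by pigeonhole those values go to them, so strike 1, 6 from y1, y2, y4, y7.
y4's domain is down to {3}, so y4 = 3. Strike 3 from y1.
y1 must be 8 (only option left). Remove 8 from y5, y7.
No further eliminations apply; y2 can still be any of 2, 5.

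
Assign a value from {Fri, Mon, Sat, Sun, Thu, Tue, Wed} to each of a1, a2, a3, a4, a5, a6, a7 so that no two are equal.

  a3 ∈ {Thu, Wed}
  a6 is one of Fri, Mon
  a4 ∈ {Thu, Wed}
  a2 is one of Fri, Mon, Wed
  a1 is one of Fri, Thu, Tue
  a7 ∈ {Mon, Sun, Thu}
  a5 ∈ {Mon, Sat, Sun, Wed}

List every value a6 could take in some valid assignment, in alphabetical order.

Fri, Mon

The 7 variables draw from only 7 values {Fri, Mon, Sat, Sun, Thu, Tue, Wed}, so each is used; only a5 can be Sat, hence a5 = Sat.
The 6 still-open variables together cover exactly {Fri, Mon, Sun, Thu, Tue, Wed} — 6 values for 6 variables — and Sun appears only in a7's list, so a7 = Sun.
The 5 still-open variables draw from only 5 values {Fri, Mon, Thu, Tue, Wed}, so each is used; only a1 can be Tue, hence a1 = Tue.
a3 and a4 between them cover only {Thu, Wed} — a naked pair. Remove those values from a2.
No further eliminations apply; a6 can still be any of Fri, Mon.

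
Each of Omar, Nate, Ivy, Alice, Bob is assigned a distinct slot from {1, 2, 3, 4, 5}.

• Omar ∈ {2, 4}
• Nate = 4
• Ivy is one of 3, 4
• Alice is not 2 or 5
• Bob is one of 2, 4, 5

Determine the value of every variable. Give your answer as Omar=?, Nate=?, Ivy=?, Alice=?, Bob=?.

Omar=2, Nate=4, Ivy=3, Alice=1, Bob=5

Nate's domain is down to {4}, so Nate = 4. Strike 4 from Omar, Ivy, Alice, Bob.
Ivy has just one choice, so Ivy = 3. So Alice can't be 3.
That leaves Alice = 1.
That leaves Omar = 2. So Bob can't be 2.
Bob has just one choice, so Bob = 5.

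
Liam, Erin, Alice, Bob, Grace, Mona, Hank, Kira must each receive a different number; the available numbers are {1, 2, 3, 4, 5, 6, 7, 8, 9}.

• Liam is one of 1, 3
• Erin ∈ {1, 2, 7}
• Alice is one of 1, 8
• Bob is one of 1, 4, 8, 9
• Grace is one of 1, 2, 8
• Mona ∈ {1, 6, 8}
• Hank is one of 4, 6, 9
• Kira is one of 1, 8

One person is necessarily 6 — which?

Among the 8 variables, 3 fits only Liam (and all 8 values in {1, 2, 3, 4, 6, 7, 8, 9} must be used), so Liam = 3.
The 7 still-open variables together cover exactly {1, 2, 4, 6, 7, 8, 9} — 7 values for 7 variables — and 7 appears only in Erin's list, so Erin = 7.
Among the 6 still-open variables, 2 fits only Grace (and all 6 values in {1, 2, 4, 6, 8, 9} must be used), so Grace = 2.
Alice and Kira share exactly the 2 values {1, 8}; by pigeonhole those values go to them, so strike 1, 8 from Bob, Mona.
So 6 goes to Mona.

Mona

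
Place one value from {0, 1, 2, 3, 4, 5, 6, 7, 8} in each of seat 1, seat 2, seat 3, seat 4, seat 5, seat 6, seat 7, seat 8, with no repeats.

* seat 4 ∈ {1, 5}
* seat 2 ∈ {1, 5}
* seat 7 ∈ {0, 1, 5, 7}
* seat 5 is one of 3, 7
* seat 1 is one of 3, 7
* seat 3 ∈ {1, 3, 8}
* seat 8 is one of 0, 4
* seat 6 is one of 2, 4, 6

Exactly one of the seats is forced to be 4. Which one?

seat 8

seat 1 and seat 5 between them cover only {3, 7} — a naked pair. Remove those values from seat 3, seat 7.
seat 2 and seat 4 between them cover only {1, 5} — a naked pair. Remove those values from seat 3, seat 7.
seat 3 must be 8 (only option left).
That leaves seat 7 = 0. Strike 0 from seat 8.
So 4 goes to seat 8.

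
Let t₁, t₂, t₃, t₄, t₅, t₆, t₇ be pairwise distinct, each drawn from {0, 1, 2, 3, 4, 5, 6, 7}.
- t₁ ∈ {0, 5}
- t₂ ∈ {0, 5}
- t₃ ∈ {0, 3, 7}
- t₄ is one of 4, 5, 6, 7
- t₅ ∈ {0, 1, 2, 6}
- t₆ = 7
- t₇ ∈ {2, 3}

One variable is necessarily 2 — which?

t₇

t₆'s domain is down to {7}, so t₆ = 7. So t₃, t₄ can't be 7.
t₁ and t₂ between them cover only {0, 5} — a naked pair. Remove those values from t₃, t₄, t₅.
t₃ has just one choice, so t₃ = 3. Strike 3 from t₇.
So 2 goes to t₇.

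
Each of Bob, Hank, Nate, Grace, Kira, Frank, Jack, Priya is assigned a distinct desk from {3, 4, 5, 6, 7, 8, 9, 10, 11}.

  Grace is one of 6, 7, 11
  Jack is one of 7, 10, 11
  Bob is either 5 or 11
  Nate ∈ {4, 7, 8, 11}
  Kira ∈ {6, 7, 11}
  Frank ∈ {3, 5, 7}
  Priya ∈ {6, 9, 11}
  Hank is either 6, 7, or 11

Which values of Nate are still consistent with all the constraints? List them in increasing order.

4, 8

The 3 variables Hank, Grace, Kira are confined to {6, 7, 11}, which locks those values in; drop them from Bob, Nate, Frank, Jack, Priya.
Bob has just one choice, so Bob = 5. Eliminate 5 elsewhere: Frank.
Frank's domain is down to {3}, so Frank = 3.
That leaves Jack = 10.
Priya must be 9 (only option left).
No further eliminations apply; Nate can still be any of 4, 8.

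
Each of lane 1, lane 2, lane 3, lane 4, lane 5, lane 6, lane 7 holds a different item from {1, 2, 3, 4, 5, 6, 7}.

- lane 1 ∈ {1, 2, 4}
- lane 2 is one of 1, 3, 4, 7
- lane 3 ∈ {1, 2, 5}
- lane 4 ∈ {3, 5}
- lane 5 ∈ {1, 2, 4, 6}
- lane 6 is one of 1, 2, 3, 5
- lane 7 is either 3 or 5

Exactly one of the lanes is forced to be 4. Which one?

lane 1

Among the 7 variables, 6 fits only lane 5 (and all 7 values in {1, 2, 3, 4, 5, 6, 7} must be used), so lane 5 = 6.
The 6 still-open variables draw from only 6 values {1, 2, 3, 4, 5, 7}, so each is used; only lane 2 can be 7, hence lane 2 = 7.
Among the 5 still-open variables, 4 fits only lane 1 (and all 5 values in {1, 2, 3, 4, 5} must be used), so lane 1 = 4.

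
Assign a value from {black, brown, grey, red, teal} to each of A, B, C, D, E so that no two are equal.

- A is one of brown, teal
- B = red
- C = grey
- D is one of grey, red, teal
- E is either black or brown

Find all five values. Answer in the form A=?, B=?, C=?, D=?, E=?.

A=brown, B=red, C=grey, D=teal, E=black

B's domain is down to {red}, so B = red. So D can't be red.
C has just one choice, so C = grey. Remove grey from D.
D has just one choice, so D = teal. Remove teal from A.
A has just one choice, so A = brown. Eliminate brown elsewhere: E.
E's domain is down to {black}, so E = black.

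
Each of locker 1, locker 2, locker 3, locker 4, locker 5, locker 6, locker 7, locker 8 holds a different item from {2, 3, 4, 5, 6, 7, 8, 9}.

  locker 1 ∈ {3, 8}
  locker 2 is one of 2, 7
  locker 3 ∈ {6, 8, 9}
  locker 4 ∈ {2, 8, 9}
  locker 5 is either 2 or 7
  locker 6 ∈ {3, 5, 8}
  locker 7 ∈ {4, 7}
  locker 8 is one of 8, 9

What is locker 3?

Among the 8 variables, 4 fits only locker 7 (and all 8 values in {2, 3, 4, 5, 6, 7, 8, 9} must be used), so locker 7 = 4.
The 7 still-open variables draw from only 7 values {2, 3, 5, 6, 7, 8, 9}, so each is used; only locker 6 can be 5, hence locker 6 = 5.
The 6 still-open variables draw from only 6 values {2, 3, 6, 7, 8, 9}, so each is used; only locker 1 can be 3, hence locker 1 = 3.
Among the 5 still-open variables, 6 fits only locker 3 (and all 5 values in {2, 6, 7, 8, 9} must be used), so locker 3 = 6.

6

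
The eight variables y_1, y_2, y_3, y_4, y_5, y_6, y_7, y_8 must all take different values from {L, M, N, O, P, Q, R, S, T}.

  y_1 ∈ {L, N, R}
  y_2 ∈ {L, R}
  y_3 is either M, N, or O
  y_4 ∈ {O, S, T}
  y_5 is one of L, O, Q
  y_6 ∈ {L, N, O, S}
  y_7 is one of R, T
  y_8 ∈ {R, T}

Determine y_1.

The 8 variables together cover exactly {L, M, N, O, Q, R, S, T} — 8 values for 8 variables — and M appears only in y_3's list, so y_3 = M.
Among the 7 still-open variables, Q fits only y_5 (and all 7 values in {L, N, O, Q, R, S, T} must be used), so y_5 = Q.
y_7 and y_8 between them cover only {R, T} — a naked pair. Remove those values from y_1, y_2, y_4.
That leaves y_2 = L. So y_1, y_6 can't be L.
So y_1 = N.

N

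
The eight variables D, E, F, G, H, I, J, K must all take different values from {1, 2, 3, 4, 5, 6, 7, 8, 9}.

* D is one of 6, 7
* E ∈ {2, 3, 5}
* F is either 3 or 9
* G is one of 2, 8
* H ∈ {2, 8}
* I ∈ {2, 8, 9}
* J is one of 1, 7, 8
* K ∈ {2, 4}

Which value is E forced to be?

The 2 variables G and H are confined to {2, 8}, which locks those values in; drop them from E, I, J, K.
I's domain is down to {9}, so I = 9. So F can't be 9.
K must be 4 (only option left).
F's domain is down to {3}, so F = 3. Remove 3 from E.
So E = 5.

5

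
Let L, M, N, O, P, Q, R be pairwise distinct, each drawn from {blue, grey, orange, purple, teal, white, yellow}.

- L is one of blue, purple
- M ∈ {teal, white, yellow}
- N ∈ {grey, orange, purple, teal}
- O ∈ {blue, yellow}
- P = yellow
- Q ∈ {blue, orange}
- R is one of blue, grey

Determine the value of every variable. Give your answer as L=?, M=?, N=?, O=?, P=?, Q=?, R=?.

P has just one choice, so P = yellow. Strike yellow from M, O.
That leaves O = blue. So L, Q, R can't be blue.
Q must be orange (only option left). So N can't be orange.
R has just one choice, so R = grey. Remove grey from N.
L's domain is down to {purple}, so L = purple. Strike purple from N.
N's domain is down to {teal}, so N = teal. Eliminate teal elsewhere: M.
M has just one choice, so M = white.

L=purple, M=white, N=teal, O=blue, P=yellow, Q=orange, R=grey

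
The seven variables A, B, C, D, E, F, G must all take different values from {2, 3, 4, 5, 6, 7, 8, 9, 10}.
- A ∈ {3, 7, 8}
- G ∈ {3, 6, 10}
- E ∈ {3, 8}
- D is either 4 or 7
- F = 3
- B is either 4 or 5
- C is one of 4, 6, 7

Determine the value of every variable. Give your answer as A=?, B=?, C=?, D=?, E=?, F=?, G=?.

F's domain is down to {3}, so F = 3. Strike 3 from A, E, G.
E's domain is down to {8}, so E = 8. Strike 8 from A.
A must be 7 (only option left). Remove 7 from C, D.
D's domain is down to {4}, so D = 4. Strike 4 from B, C.
B has just one choice, so B = 5.
C has just one choice, so C = 6. So G can't be 6.
G must be 10 (only option left).

A=7, B=5, C=6, D=4, E=8, F=3, G=10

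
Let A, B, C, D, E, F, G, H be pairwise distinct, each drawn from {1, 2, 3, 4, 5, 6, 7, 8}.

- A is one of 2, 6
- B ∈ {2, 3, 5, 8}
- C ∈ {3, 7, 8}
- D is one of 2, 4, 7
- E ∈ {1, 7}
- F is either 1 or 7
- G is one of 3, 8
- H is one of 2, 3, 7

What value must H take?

2

Among the 8 variables, 4 fits only D (and all 8 values in {1, 2, 3, 4, 5, 6, 7, 8} must be used), so D = 4.
The 7 still-open variables together cover exactly {1, 2, 3, 5, 6, 7, 8} — 7 values for 7 variables — and 5 appears only in B's list, so B = 5.
The 6 still-open variables together cover exactly {1, 2, 3, 6, 7, 8} — 6 values for 6 variables — and 6 appears only in A's list, so A = 6.
The 5 still-open variables together cover exactly {1, 2, 3, 7, 8} — 5 values for 5 variables — and 2 appears only in H's list, so H = 2.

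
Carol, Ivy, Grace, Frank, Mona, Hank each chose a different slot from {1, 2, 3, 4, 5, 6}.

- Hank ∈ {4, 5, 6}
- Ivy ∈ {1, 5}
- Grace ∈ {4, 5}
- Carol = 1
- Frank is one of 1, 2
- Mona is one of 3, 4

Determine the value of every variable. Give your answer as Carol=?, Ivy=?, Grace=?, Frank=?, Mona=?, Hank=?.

Carol has just one choice, so Carol = 1. Strike 1 from Ivy, Frank.
Ivy has just one choice, so Ivy = 5. Eliminate 5 elsewhere: Grace, Hank.
Grace's domain is down to {4}, so Grace = 4. Strike 4 from Mona, Hank.
That leaves Frank = 2.
Mona's domain is down to {3}, so Mona = 3.
Hank must be 6 (only option left).

Carol=1, Ivy=5, Grace=4, Frank=2, Mona=3, Hank=6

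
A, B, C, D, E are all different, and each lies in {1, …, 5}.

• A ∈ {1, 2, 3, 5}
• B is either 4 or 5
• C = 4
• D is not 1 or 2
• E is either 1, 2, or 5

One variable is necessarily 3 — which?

C must be 4 (only option left). So B, D can't be 4.
That leaves B = 5. Remove 5 from A, D, E.
So 3 goes to D.

D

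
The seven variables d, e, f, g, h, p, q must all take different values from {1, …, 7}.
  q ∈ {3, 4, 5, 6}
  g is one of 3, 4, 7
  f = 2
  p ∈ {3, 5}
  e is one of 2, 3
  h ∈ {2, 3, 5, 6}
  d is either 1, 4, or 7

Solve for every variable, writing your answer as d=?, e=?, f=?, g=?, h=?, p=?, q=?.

d=1, e=3, f=2, g=7, h=6, p=5, q=4

f must be 2 (only option left). Remove 2 from e, h.
That leaves e = 3. Remove 3 from g, h, p, q.
p's domain is down to {5}, so p = 5. So h, q can't be 5.
h must be 6 (only option left). So q can't be 6.
q's domain is down to {4}, so q = 4. Eliminate 4 elsewhere: d, g.
g must be 7 (only option left). So d can't be 7.
d's domain is down to {1}, so d = 1.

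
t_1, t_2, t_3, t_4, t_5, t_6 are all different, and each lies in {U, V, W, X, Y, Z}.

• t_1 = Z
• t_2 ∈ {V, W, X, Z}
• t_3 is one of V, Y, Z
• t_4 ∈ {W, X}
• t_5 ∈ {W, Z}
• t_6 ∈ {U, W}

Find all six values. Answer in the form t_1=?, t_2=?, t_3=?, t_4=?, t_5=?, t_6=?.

t_1=Z, t_2=V, t_3=Y, t_4=X, t_5=W, t_6=U

t_1 must be Z (only option left). So t_2, t_3, t_5 can't be Z.
t_5 has just one choice, so t_5 = W. Eliminate W elsewhere: t_2, t_4, t_6.
t_6 has just one choice, so t_6 = U.
That leaves t_4 = X. So t_2 can't be X.
t_2 has just one choice, so t_2 = V. Remove V from t_3.
t_3's domain is down to {Y}, so t_3 = Y.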